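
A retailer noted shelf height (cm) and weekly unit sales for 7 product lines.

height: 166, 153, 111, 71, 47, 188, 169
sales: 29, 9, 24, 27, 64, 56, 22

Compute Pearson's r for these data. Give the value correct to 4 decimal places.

n = 7, Σx = 905, Σy = 231, Σx² = 134441, Σy² = 9943, Σxy = 28026
nΣxy − ΣxΣy = 196182 − 209055 = -12873
nΣx² − (Σx)² = 941087 − 819025 = 122062; nΣy² − (Σy)² = 69601 − 53361 = 16240
r = -12873 / √(122062 × 16240) = -12873 / 44522.8804 ≈ -0.2891

-0.2891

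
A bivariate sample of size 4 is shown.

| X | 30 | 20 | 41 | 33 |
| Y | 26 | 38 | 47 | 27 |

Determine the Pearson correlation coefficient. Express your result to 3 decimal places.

0.309

n = 4, ΣX = 124, ΣY = 138, ΣX² = 4070, ΣY² = 5058, ΣXY = 4358
nΣXY − ΣXΣY = 17432 − 17112 = 320
nΣX² − (ΣX)² = 16280 − 15376 = 904; nΣY² − (ΣY)² = 20232 − 19044 = 1188
r = 320 / √(904 × 1188) = 320 / 1036.3166 ≈ 0.309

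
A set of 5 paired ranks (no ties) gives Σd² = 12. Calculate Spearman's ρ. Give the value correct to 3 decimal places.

0.400

ρ = 1 − 6Σd² / [n(n²−1)] = 1 − 6×12 / (5×24)
  = 1 − 72/120 = 1 − 0.6000 ≈ 0.400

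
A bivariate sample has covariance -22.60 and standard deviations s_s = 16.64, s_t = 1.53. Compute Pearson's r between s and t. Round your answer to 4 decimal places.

r = Cov(s,t) / (s_s · s_t) = -22.60 / (16.64 × 1.53)
  = -22.60 / 25.4592 ≈ -0.8877

-0.8877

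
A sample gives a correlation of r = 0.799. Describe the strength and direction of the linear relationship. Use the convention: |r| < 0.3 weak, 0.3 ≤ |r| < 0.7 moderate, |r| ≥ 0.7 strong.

strong positive

r = 0.799 > 0 so the relationship is positive.
|r| = 0.799, which falls in the strong range.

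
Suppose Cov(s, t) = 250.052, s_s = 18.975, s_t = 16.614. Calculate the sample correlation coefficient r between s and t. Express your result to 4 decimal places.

0.7932

r = Cov(s,t) / (s_s · s_t) = 250.052 / (18.975 × 16.614)
  = 250.052 / 315.2507 ≈ 0.7932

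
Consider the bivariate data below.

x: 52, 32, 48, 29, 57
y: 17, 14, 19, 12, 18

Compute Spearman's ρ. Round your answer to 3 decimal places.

Rank x: 4, 2, 3, 1, 5
Rank y: 3, 2, 5, 1, 4
d = rank(x) − rank(y): 1, 0, -2, 0, 1; Σd² = 6
ρ = 1 − 6Σd² / [n(n²−1)] = 1 − 6×6 / (5×24) = 1 − 36/120 ≈ 0.700

0.700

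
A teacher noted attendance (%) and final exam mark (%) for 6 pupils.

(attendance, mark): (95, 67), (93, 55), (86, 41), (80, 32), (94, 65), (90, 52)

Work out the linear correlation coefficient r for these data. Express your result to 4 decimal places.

n = 6, Σx = 538, Σy = 312, Σx² = 48406, Σy² = 17148, Σxy = 28356
nΣxy − ΣxΣy = 170136 − 167856 = 2280
nΣx² − (Σx)² = 290436 − 289444 = 992; nΣy² − (Σy)² = 102888 − 97344 = 5544
r = 2280 / √(992 × 5544) = 2280 / 2345.1328 ≈ 0.9722

0.9722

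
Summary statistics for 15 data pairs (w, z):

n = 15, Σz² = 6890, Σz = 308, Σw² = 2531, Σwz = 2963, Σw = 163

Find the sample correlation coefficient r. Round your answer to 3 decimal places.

r = (nΣwz − ΣwΣz) / √[(nΣw² − (Σw)²)(nΣz² − (Σz)²)]
Numerator: 15×2963 − 163×308 = -5759
Denominator: √[(37965 − 26569)(103350 − 94864)] = √[11396 × 8486] = 9833.9441
r = -5759 / 9833.9441 ≈ -0.586

-0.586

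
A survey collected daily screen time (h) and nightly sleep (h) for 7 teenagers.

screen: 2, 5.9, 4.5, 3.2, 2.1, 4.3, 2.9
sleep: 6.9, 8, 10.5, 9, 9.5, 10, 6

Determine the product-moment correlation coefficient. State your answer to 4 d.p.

0.3067

n = 7, Σx = 24.9, Σy = 59.9, Σx² = 100.61, Σy² = 529.11, Σxy = 217.4
nΣxy − ΣxΣy = 1521.8 − 1491.51 = 30.29
nΣx² − (Σx)² = 704.27 − 620.01 = 84.26; nΣy² − (Σy)² = 3703.77 − 3588.01 = 115.76
r = 30.29 / √(84.26 × 115.76) = 30.29 / 98.7620 ≈ 0.3067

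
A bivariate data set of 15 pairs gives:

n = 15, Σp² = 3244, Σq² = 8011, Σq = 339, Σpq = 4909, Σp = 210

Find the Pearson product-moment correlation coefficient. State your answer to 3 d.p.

r = (nΣpq − ΣpΣq) / √[(nΣp² − (Σp)²)(nΣq² − (Σq)²)]
Numerator: 15×4909 − 210×339 = 2445
Denominator: √[(48660 − 44100)(120165 − 114921)] = √[4560 × 5244] = 4890.0552
r = 2445 / 4890.0552 ≈ 0.500

0.500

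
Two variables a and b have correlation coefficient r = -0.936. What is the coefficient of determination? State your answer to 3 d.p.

r² = (-0.936)² = 0.876

0.876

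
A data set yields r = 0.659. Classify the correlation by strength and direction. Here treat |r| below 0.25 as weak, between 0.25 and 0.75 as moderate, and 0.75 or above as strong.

r = 0.659 > 0 so the relationship is positive.
|r| = 0.659, which falls in the moderate range.

moderate positive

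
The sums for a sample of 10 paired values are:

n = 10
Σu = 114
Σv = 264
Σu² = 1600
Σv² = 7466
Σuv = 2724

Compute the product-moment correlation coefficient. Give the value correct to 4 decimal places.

r = (nΣuv − ΣuΣv) / √[(nΣu² − (Σu)²)(nΣv² − (Σv)²)]
Numerator: 10×2724 − 114×264 = -2856
Denominator: √[(16000 − 12996)(74660 − 69696)] = √[3004 × 4964] = 3861.5872
r = -2856 / 3861.5872 ≈ -0.7396

-0.7396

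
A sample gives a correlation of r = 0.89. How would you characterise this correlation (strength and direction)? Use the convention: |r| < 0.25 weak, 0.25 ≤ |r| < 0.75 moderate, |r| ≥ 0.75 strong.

r = 0.89 > 0 so the relationship is positive.
|r| = 0.89, which falls in the strong range.

strong positive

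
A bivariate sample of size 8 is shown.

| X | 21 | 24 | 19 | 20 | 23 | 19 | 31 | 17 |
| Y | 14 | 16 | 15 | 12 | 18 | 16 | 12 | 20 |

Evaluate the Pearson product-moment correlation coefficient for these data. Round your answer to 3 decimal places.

n = 8, ΣX = 174, ΣY = 123, ΣX² = 3918, ΣY² = 1945, ΣXY = 2633
nΣXY − ΣXΣY = 21064 − 21402 = -338
nΣX² − (ΣX)² = 31344 − 30276 = 1068; nΣY² − (ΣY)² = 15560 − 15129 = 431
r = -338 / √(1068 × 431) = -338 / 678.4600 ≈ -0.498

-0.498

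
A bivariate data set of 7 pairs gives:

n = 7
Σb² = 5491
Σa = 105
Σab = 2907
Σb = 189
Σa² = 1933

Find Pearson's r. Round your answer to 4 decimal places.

0.1932

r = (nΣab − ΣaΣb) / √[(nΣa² − (Σa)²)(nΣb² − (Σb)²)]
Numerator: 7×2907 − 105×189 = 504
Denominator: √[(13531 − 11025)(38437 − 35721)] = √[2506 × 2716] = 2608.8879
r = 504 / 2608.8879 ≈ 0.1932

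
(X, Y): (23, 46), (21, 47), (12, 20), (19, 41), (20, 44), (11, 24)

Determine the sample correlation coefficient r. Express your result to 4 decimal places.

0.9706

n = 6, ΣX = 106, ΣY = 222, ΣX² = 1996, ΣY² = 8918, ΣXY = 4208
nΣXY − ΣXΣY = 25248 − 23532 = 1716
nΣX² − (ΣX)² = 11976 − 11236 = 740; nΣY² − (ΣY)² = 53508 − 49284 = 4224
r = 1716 / √(740 × 4224) = 1716 / 1767.9819 ≈ 0.9706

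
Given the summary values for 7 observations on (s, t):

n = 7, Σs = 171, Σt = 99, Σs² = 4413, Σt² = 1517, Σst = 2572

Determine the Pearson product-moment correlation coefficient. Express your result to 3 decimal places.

r = (nΣst − ΣsΣt) / √[(nΣs² − (Σs)²)(nΣt² − (Σt)²)]
Numerator: 7×2572 − 171×99 = 1075
Denominator: √[(30891 − 29241)(10619 − 9801)] = √[1650 × 818] = 1161.7659
r = 1075 / 1161.7659 ≈ 0.925

0.925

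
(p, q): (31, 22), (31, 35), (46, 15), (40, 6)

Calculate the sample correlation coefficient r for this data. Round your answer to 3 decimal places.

n = 4, Σp = 148, Σq = 78, Σp² = 5638, Σq² = 1970, Σpq = 2697
nΣpq − ΣpΣq = 10788 − 11544 = -756
nΣp² − (Σp)² = 22552 − 21904 = 648; nΣq² − (Σq)² = 7880 − 6084 = 1796
r = -756 / √(648 × 1796) = -756 / 1078.7993 ≈ -0.701

-0.701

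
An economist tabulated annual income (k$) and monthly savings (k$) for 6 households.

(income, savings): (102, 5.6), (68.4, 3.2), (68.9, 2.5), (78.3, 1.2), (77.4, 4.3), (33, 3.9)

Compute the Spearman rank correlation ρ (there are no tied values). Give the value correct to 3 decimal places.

0.200

Rank income: 6, 2, 3, 5, 4, 1
Rank savings: 6, 3, 2, 1, 5, 4
d = rank(income) − rank(savings): 0, -1, 1, 4, -1, -3; Σd² = 28
ρ = 1 − 6Σd² / [n(n²−1)] = 1 − 6×28 / (6×35) = 1 − 168/210 ≈ 0.200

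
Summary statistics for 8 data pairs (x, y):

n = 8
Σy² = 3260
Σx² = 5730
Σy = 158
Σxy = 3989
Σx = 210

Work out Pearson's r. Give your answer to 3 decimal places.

-0.910

r = (nΣxy − ΣxΣy) / √[(nΣx² − (Σx)²)(nΣy² − (Σy)²)]
Numerator: 8×3989 − 210×158 = -1268
Denominator: √[(45840 − 44100)(26080 − 24964)] = √[1740 × 1116] = 1393.4992
r = -1268 / 1393.4992 ≈ -0.910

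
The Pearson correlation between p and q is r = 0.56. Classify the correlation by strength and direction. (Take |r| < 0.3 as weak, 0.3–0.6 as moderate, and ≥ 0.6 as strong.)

moderate positive

r = 0.56 > 0 so the relationship is positive.
|r| = 0.56, which falls in the moderate range.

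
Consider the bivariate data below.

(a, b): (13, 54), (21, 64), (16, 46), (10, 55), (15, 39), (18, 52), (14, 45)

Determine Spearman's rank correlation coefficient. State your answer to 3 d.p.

0.071

Rank a: 2, 7, 5, 1, 4, 6, 3
Rank b: 5, 7, 3, 6, 1, 4, 2
d = rank(a) − rank(b): -3, 0, 2, -5, 3, 2, 1; Σd² = 52
ρ = 1 − 6Σd² / [n(n²−1)] = 1 − 6×52 / (7×48) = 1 − 312/336 ≈ 0.071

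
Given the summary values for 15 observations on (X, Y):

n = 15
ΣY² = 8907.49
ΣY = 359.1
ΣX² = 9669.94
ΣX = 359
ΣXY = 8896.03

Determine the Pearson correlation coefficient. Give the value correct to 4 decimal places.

0.5212

r = (nΣXY − ΣXΣY) / √[(nΣX² − (ΣX)²)(nΣY² − (ΣY)²)]
Numerator: 15×8896.03 − 359×359.1 = 4523.55
Denominator: √[(145049.1 − 128881)(133612.35 − 128952.81)] = √[16168.1 × 4659.54] = 8679.6261
r = 4523.55 / 8679.6261 ≈ 0.5212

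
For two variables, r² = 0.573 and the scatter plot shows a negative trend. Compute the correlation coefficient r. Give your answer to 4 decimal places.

-0.7570

|r| = √0.573 = 0.7570
The association is negative, so r = −0.7570.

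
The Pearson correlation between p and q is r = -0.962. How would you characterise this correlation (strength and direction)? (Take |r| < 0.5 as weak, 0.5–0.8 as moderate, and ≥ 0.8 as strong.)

strong negative

r = -0.962 < 0 so the relationship is negative.
|r| = 0.962, which falls in the strong range.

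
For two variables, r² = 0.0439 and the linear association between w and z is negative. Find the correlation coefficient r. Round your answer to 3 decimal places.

|r| = √0.0439 = 0.210
The association is negative, so r = −0.210.

-0.210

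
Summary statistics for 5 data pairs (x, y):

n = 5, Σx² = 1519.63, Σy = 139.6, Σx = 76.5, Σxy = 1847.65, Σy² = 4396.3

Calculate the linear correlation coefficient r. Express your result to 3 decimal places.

r = (nΣxy − ΣxΣy) / √[(nΣx² − (Σx)²)(nΣy² − (Σy)²)]
Numerator: 5×1847.65 − 76.5×139.6 = -1441.15
Denominator: √[(7598.15 − 5852.25)(21981.5 − 19488.16)] = √[1745.9 × 2493.34] = 2086.4137
r = -1441.15 / 2086.4137 ≈ -0.691

-0.691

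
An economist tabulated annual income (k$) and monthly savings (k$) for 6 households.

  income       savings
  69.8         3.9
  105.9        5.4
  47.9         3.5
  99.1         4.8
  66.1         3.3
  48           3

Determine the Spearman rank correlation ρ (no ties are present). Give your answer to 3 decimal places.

0.829

Rank income: 4, 6, 1, 5, 3, 2
Rank savings: 4, 6, 3, 5, 2, 1
d = rank(income) − rank(savings): 0, 0, -2, 0, 1, 1; Σd² = 6
ρ = 1 − 6Σd² / [n(n²−1)] = 1 − 6×6 / (6×35) = 1 − 36/210 ≈ 0.829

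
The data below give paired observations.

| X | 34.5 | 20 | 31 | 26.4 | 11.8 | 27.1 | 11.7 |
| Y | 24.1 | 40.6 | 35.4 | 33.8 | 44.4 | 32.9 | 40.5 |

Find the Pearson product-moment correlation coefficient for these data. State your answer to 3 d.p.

n = 7, ΣX = 162.5, ΣY = 251.7, ΣX² = 4258.75, ΣY² = 9318.79, ΣXY = 5522.53
nΣXY − ΣXΣY = 38657.71 − 40901.25 = -2243.54
nΣX² − (ΣX)² = 29811.25 − 26406.25 = 3405; nΣY² − (ΣY)² = 65231.53 − 63352.89 = 1878.64
r = -2243.54 / √(3405 × 1878.64) = -2243.54 / 2529.1835 ≈ -0.887

-0.887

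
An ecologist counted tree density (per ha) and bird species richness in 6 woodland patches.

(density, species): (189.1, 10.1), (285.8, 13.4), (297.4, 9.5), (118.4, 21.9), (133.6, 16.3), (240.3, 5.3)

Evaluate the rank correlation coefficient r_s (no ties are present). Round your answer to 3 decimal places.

-0.714

Rank density: 3, 5, 6, 1, 2, 4
Rank species: 3, 4, 2, 6, 5, 1
d = rank(density) − rank(species): 0, 1, 4, -5, -3, 3; Σd² = 60
ρ = 1 − 6Σd² / [n(n²−1)] = 1 − 6×60 / (6×35) = 1 − 360/210 ≈ -0.714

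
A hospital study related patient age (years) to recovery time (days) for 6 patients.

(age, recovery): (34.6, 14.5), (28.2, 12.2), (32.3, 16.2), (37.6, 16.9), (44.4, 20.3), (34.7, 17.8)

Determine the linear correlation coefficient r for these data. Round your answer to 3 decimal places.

0.892

n = 6, Σx = 211.8, Σy = 97.9, Σx² = 7624.9, Σy² = 1636.07, Σxy = 3523.42
nΣxy − ΣxΣy = 21140.52 − 20735.22 = 405.3
nΣx² − (Σx)² = 45749.4 − 44859.24 = 890.16; nΣy² − (Σy)² = 9816.42 − 9584.41 = 232.01
r = 405.3 / √(890.16 × 232.01) = 405.3 / 454.4513 ≈ 0.892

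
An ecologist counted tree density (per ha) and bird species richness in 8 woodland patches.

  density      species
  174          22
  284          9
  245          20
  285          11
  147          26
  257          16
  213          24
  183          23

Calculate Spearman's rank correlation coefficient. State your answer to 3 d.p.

-0.881

Rank density: 2, 7, 5, 8, 1, 6, 4, 3
Rank species: 5, 1, 4, 2, 8, 3, 7, 6
d = rank(density) − rank(species): -3, 6, 1, 6, -7, 3, -3, -3; Σd² = 158
ρ = 1 − 6Σd² / [n(n²−1)] = 1 − 6×158 / (8×63) = 1 − 948/504 ≈ -0.881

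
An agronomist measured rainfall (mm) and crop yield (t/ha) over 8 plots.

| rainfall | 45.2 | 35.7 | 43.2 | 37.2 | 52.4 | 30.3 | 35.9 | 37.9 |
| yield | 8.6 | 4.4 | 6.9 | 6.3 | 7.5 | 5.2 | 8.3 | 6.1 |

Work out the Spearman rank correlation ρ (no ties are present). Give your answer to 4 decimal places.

Rank rainfall: 7, 2, 6, 4, 8, 1, 3, 5
Rank yield: 8, 1, 5, 4, 6, 2, 7, 3
d = rank(rainfall) − rank(yield): -1, 1, 1, 0, 2, -1, -4, 2; Σd² = 28
ρ = 1 − 6Σd² / [n(n²−1)] = 1 − 6×28 / (8×63) = 1 − 168/504 ≈ 0.6667

0.6667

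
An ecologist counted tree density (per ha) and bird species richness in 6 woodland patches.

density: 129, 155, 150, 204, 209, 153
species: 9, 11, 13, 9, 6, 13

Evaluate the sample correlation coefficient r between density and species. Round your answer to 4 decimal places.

-0.6204

n = 6, Σx = 1000, Σy = 61, Σx² = 171872, Σy² = 657, Σxy = 9895
nΣxy − ΣxΣy = 59370 − 61000 = -1630
nΣx² − (Σx)² = 1031232 − 1000000 = 31232; nΣy² − (Σy)² = 3942 − 3721 = 221
r = -1630 / √(31232 × 221) = -1630 / 2627.2175 ≈ -0.6204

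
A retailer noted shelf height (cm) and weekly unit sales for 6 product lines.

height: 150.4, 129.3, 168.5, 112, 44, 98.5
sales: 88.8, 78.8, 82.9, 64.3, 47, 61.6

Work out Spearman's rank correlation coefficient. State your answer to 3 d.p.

0.943

Rank height: 5, 4, 6, 3, 1, 2
Rank sales: 6, 4, 5, 3, 1, 2
d = rank(height) − rank(sales): -1, 0, 1, 0, 0, 0; Σd² = 2
ρ = 1 − 6Σd² / [n(n²−1)] = 1 − 6×2 / (6×35) = 1 − 12/210 ≈ 0.943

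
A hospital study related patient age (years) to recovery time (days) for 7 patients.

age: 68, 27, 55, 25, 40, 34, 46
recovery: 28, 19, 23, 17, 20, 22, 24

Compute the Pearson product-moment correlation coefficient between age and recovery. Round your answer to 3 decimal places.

n = 7, Σx = 295, Σy = 153, Σx² = 13875, Σy² = 3423, Σxy = 6759
nΣxy − ΣxΣy = 47313 − 45135 = 2178
nΣx² − (Σx)² = 97125 − 87025 = 10100; nΣy² − (Σy)² = 23961 − 23409 = 552
r = 2178 / √(10100 × 552) = 2178 / 2361.1861 ≈ 0.922

0.922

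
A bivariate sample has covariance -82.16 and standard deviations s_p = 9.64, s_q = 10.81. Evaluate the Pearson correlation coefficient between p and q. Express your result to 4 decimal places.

-0.7884

r = Cov(p,q) / (s_p · s_q) = -82.16 / (9.64 × 10.81)
  = -82.16 / 104.2084 ≈ -0.7884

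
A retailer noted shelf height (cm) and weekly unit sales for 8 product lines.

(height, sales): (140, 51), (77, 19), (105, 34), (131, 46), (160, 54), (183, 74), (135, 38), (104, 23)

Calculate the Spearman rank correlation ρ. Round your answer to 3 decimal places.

0.976

Rank height: 6, 1, 3, 4, 7, 8, 5, 2
Rank sales: 6, 1, 3, 5, 7, 8, 4, 2
d = rank(height) − rank(sales): 0, 0, 0, -1, 0, 0, 1, 0; Σd² = 2
ρ = 1 − 6Σd² / [n(n²−1)] = 1 − 6×2 / (8×63) = 1 − 12/504 ≈ 0.976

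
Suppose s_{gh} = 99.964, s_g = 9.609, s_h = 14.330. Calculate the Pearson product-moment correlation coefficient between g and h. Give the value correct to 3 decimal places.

r = Cov(g,h) / (s_g · s_h) = 99.964 / (9.609 × 14.330)
  = 99.964 / 137.6970 ≈ 0.726

0.726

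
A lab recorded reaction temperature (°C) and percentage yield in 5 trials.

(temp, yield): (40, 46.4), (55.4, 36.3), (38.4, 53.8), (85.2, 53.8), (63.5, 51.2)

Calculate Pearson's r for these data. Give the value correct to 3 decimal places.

n = 5, Σx = 282.5, Σy = 241.5, Σx² = 17435.01, Σy² = 11880.97, Σxy = 13767.9
nΣxy − ΣxΣy = 68839.5 − 68223.75 = 615.75
nΣx² − (Σx)² = 87175.05 − 79806.25 = 7368.8; nΣy² − (Σy)² = 59404.85 − 58322.25 = 1082.6
r = 615.75 / √(7368.8 × 1082.6) = 615.75 / 2824.4403 ≈ 0.218

0.218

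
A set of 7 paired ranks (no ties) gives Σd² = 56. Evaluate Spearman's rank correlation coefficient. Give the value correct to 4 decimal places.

0.0000

ρ = 1 − 6Σd² / [n(n²−1)] = 1 − 6×56 / (7×48)
  = 1 − 336/336 = 1 − 1.00000 ≈ 0.0000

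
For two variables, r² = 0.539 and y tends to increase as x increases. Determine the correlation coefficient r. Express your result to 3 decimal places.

|r| = √0.539 = 0.734
The association is positive, so r = 0.734.

0.734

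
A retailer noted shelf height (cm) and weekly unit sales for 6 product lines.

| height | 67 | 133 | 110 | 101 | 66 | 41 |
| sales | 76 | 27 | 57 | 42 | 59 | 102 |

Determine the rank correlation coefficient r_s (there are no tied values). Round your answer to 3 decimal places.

-0.886

Rank height: 3, 6, 5, 4, 2, 1
Rank sales: 5, 1, 3, 2, 4, 6
d = rank(height) − rank(sales): -2, 5, 2, 2, -2, -5; Σd² = 66
ρ = 1 − 6Σd² / [n(n²−1)] = 1 − 6×66 / (6×35) = 1 − 396/210 ≈ -0.886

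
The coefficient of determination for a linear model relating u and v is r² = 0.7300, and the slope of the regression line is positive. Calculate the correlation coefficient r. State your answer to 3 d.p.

0.854

|r| = √0.7300 = 0.854
The association is positive, so r = 0.854.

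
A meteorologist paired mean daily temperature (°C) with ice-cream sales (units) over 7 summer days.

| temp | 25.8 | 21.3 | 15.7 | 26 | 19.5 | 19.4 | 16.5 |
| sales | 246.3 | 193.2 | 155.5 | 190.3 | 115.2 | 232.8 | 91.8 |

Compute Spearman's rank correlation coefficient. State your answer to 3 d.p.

Rank temp: 6, 5, 1, 7, 4, 3, 2
Rank sales: 7, 5, 3, 4, 2, 6, 1
d = rank(temp) − rank(sales): -1, 0, -2, 3, 2, -3, 1; Σd² = 28
ρ = 1 − 6Σd² / [n(n²−1)] = 1 − 6×28 / (7×48) = 1 − 168/336 ≈ 0.500

0.500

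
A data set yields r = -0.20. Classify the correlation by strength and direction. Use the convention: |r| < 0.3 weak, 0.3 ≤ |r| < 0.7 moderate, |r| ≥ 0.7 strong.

weak negative

r = -0.20 < 0 so the relationship is negative.
|r| = 0.20, which falls in the weak range.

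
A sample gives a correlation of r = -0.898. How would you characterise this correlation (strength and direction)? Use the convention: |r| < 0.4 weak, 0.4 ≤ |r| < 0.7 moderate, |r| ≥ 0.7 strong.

strong negative

r = -0.898 < 0 so the relationship is negative.
|r| = 0.898, which falls in the strong range.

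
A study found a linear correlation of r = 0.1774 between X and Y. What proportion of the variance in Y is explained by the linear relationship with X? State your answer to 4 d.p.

r² = (0.1774)² = 0.0315

0.0315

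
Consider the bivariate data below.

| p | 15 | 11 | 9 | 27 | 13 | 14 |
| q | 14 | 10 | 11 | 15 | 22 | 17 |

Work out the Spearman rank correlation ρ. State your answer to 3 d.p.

Rank p: 5, 2, 1, 6, 3, 4
Rank q: 3, 1, 2, 4, 6, 5
d = rank(p) − rank(q): 2, 1, -1, 2, -3, -1; Σd² = 20
ρ = 1 − 6Σd² / [n(n²−1)] = 1 − 6×20 / (6×35) = 1 − 120/210 ≈ 0.429

0.429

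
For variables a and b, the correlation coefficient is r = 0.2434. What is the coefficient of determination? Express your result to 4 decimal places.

0.0592

r² = (0.2434)² = 0.0592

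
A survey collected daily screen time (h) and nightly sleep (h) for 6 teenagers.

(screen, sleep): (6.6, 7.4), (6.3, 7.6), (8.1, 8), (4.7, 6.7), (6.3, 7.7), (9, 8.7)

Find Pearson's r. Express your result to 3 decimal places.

n = 6, Σx = 41, Σy = 46.1, Σx² = 291.64, Σy² = 356.39, Σxy = 319.82
nΣxy − ΣxΣy = 1918.92 − 1890.1 = 28.82
nΣx² − (Σx)² = 1749.84 − 1681 = 68.84; nΣy² − (Σy)² = 2138.34 − 2125.21 = 13.13
r = 28.82 / √(68.84 × 13.13) = 28.82 / 30.0644 ≈ 0.959

0.959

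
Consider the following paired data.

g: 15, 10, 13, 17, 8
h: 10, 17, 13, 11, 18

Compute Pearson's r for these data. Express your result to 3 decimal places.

n = 5, Σg = 63, Σh = 69, Σg² = 847, Σh² = 1003, Σgh = 820
nΣgh − ΣgΣh = 4100 − 4347 = -247
nΣg² − (Σg)² = 4235 − 3969 = 266; nΣh² − (Σh)² = 5015 − 4761 = 254
r = -247 / √(266 × 254) = -247 / 259.9308 ≈ -0.950

-0.950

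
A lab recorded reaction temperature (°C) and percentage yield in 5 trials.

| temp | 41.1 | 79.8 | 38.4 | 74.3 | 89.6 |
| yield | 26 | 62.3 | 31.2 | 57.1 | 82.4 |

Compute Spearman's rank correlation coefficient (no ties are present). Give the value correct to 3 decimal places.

Rank temp: 2, 4, 1, 3, 5
Rank yield: 1, 4, 2, 3, 5
d = rank(temp) − rank(yield): 1, 0, -1, 0, 0; Σd² = 2
ρ = 1 − 6Σd² / [n(n²−1)] = 1 − 6×2 / (5×24) = 1 − 12/120 ≈ 0.900

0.900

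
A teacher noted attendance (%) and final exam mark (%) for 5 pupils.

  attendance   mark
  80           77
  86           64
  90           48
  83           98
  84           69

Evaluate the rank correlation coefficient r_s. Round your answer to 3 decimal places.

-0.900

Rank attendance: 1, 4, 5, 2, 3
Rank mark: 4, 2, 1, 5, 3
d = rank(attendance) − rank(mark): -3, 2, 4, -3, 0; Σd² = 38
ρ = 1 − 6Σd² / [n(n²−1)] = 1 − 6×38 / (5×24) = 1 − 228/120 ≈ -0.900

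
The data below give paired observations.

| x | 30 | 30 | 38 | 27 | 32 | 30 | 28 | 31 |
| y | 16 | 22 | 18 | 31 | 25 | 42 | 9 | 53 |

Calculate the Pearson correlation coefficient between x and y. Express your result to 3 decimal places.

n = 8, Σx = 246, Σy = 216, Σx² = 7642, Σy² = 7304, Σxy = 6616
nΣxy − ΣxΣy = 52928 − 53136 = -208
nΣx² − (Σx)² = 61136 − 60516 = 620; nΣy² − (Σy)² = 58432 − 46656 = 11776
r = -208 / √(620 × 11776) = -208 / 2702.0585 ≈ -0.077

-0.077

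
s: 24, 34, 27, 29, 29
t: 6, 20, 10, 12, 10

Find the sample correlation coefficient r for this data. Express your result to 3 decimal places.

n = 5, Σs = 143, Σt = 58, Σs² = 4143, Σt² = 780, Σst = 1732
nΣst − ΣsΣt = 8660 − 8294 = 366
nΣs² − (Σs)² = 20715 − 20449 = 266; nΣt² − (Σt)² = 3900 − 3364 = 536
r = 366 / √(266 × 536) = 366 / 377.5924 ≈ 0.969

0.969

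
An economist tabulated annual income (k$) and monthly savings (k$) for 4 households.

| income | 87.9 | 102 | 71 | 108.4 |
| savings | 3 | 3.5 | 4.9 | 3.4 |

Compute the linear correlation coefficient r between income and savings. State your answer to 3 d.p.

-0.709

n = 4, Σx = 369.3, Σy = 14.8, Σx² = 34921.97, Σy² = 56.82, Σxy = 1337.16
nΣxy − ΣxΣy = 5348.64 − 5465.64 = -117
nΣx² − (Σx)² = 139687.88 − 136382.49 = 3305.39; nΣy² − (Σy)² = 227.28 − 219.04 = 8.24
r = -117 / √(3305.39 × 8.24) = -117 / 165.0346 ≈ -0.709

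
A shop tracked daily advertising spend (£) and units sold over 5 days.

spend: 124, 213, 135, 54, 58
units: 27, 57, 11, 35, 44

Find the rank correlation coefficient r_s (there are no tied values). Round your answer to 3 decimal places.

Rank spend: 3, 5, 4, 1, 2
Rank units: 2, 5, 1, 3, 4
d = rank(spend) − rank(units): 1, 0, 3, -2, -2; Σd² = 18
ρ = 1 − 6Σd² / [n(n²−1)] = 1 − 6×18 / (5×24) = 1 − 108/120 ≈ 0.100

0.100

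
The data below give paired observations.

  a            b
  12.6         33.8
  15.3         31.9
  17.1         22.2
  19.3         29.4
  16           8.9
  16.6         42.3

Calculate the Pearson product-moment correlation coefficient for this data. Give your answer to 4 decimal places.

-0.1244

n = 6, Σa = 96.9, Σb = 168.5, Σa² = 1589.31, Σb² = 5385.75, Σab = 2705.57
nΣab − ΣaΣb = 16233.42 − 16327.65 = -94.23
nΣa² − (Σa)² = 9535.86 − 9389.61 = 146.25; nΣb² − (Σb)² = 32314.5 − 28392.25 = 3922.25
r = -94.23 / √(146.25 × 3922.25) = -94.23 / 757.3830 ≈ -0.1244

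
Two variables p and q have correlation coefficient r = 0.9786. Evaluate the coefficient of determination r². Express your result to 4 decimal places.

r² = (0.9786)² = 0.9577

0.9577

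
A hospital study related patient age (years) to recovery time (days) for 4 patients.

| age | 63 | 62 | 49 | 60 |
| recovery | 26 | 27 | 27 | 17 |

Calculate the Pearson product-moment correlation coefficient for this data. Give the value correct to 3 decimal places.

n = 4, Σx = 234, Σy = 97, Σx² = 13814, Σy² = 2423, Σxy = 5655
nΣxy − ΣxΣy = 22620 − 22698 = -78
nΣx² − (Σx)² = 55256 − 54756 = 500; nΣy² − (Σy)² = 9692 − 9409 = 283
r = -78 / √(500 × 283) = -78 / 376.1649 ≈ -0.207

-0.207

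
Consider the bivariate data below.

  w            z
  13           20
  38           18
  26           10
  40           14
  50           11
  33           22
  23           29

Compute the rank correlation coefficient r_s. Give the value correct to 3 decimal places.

-0.500

Rank w: 1, 5, 3, 6, 7, 4, 2
Rank z: 5, 4, 1, 3, 2, 6, 7
d = rank(w) − rank(z): -4, 1, 2, 3, 5, -2, -5; Σd² = 84
ρ = 1 − 6Σd² / [n(n²−1)] = 1 − 6×84 / (7×48) = 1 − 504/336 ≈ -0.500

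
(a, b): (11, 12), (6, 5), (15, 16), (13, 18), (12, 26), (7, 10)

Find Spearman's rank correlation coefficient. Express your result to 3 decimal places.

0.771

Rank a: 3, 1, 6, 5, 4, 2
Rank b: 3, 1, 4, 5, 6, 2
d = rank(a) − rank(b): 0, 0, 2, 0, -2, 0; Σd² = 8
ρ = 1 − 6Σd² / [n(n²−1)] = 1 − 6×8 / (6×35) = 1 − 48/210 ≈ 0.771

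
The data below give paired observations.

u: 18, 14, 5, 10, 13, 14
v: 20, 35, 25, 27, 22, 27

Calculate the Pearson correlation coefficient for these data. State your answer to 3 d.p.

n = 6, Σu = 74, Σv = 156, Σu² = 1010, Σv² = 4192, Σuv = 1909
nΣuv − ΣuΣv = 11454 − 11544 = -90
nΣu² − (Σu)² = 6060 − 5476 = 584; nΣv² − (Σv)² = 25152 − 24336 = 816
r = -90 / √(584 × 816) = -90 / 690.3217 ≈ -0.130

-0.130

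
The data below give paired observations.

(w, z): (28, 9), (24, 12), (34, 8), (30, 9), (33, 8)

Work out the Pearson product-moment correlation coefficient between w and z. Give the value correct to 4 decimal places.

-0.9375

n = 5, Σw = 149, Σz = 46, Σw² = 4505, Σz² = 434, Σwz = 1346
nΣwz − ΣwΣz = 6730 − 6854 = -124
nΣw² − (Σw)² = 22525 − 22201 = 324; nΣz² − (Σz)² = 2170 − 2116 = 54
r = -124 / √(324 × 54) = -124 / 132.2724 ≈ -0.9375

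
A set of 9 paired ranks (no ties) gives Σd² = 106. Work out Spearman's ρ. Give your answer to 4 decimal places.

0.1167

ρ = 1 − 6Σd² / [n(n²−1)] = 1 − 6×106 / (9×80)
  = 1 − 636/720 = 1 − 0.88333 ≈ 0.1167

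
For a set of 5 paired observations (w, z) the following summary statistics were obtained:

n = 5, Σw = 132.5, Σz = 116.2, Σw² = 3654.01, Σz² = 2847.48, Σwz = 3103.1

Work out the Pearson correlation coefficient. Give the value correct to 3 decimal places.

r = (nΣwz − ΣwΣz) / √[(nΣw² − (Σw)²)(nΣz² − (Σz)²)]
Numerator: 5×3103.1 − 132.5×116.2 = 119
Denominator: √[(18270.05 − 17556.25)(14237.4 − 13502.44)] = √[713.8 × 734.96] = 724.3027
r = 119 / 724.3027 ≈ 0.164

0.164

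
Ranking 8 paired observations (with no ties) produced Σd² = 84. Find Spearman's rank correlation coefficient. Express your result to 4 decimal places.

ρ = 1 − 6Σd² / [n(n²−1)] = 1 − 6×84 / (8×63)
  = 1 − 504/504 = 1 − 1.00000 ≈ 0.0000

0.0000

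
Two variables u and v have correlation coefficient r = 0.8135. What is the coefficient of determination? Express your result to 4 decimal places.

r² = (0.8135)² = 0.6618

0.6618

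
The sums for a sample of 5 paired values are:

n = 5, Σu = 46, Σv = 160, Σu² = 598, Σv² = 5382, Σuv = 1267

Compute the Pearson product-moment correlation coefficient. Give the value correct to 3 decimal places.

-0.958

r = (nΣuv − ΣuΣv) / √[(nΣu² − (Σu)²)(nΣv² − (Σv)²)]
Numerator: 5×1267 − 46×160 = -1025
Denominator: √[(2990 − 2116)(26910 − 25600)] = √[874 × 1310] = 1070.0187
r = -1025 / 1070.0187 ≈ -0.958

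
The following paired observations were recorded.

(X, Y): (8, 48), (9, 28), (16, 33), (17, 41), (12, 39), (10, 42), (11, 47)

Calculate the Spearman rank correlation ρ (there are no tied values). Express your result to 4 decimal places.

Rank X: 1, 2, 6, 7, 5, 3, 4
Rank Y: 7, 1, 2, 4, 3, 5, 6
d = rank(X) − rank(Y): -6, 1, 4, 3, 2, -2, -2; Σd² = 74
ρ = 1 − 6Σd² / [n(n²−1)] = 1 − 6×74 / (7×48) = 1 − 444/336 ≈ -0.3214

-0.3214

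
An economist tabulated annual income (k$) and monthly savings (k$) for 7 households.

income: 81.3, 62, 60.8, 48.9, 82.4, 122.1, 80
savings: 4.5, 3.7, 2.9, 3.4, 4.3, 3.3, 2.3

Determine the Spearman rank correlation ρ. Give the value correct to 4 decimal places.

Rank income: 5, 3, 2, 1, 6, 7, 4
Rank savings: 7, 5, 2, 4, 6, 3, 1
d = rank(income) − rank(savings): -2, -2, 0, -3, 0, 4, 3; Σd² = 42
ρ = 1 − 6Σd² / [n(n²−1)] = 1 − 6×42 / (7×48) = 1 − 252/336 ≈ 0.2500

0.2500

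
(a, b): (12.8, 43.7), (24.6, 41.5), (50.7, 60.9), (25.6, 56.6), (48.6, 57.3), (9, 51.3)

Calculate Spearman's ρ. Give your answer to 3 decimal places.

Rank a: 2, 3, 6, 4, 5, 1
Rank b: 2, 1, 6, 4, 5, 3
d = rank(a) − rank(b): 0, 2, 0, 0, 0, -2; Σd² = 8
ρ = 1 − 6Σd² / [n(n²−1)] = 1 − 6×8 / (6×35) = 1 − 48/210 ≈ 0.771

0.771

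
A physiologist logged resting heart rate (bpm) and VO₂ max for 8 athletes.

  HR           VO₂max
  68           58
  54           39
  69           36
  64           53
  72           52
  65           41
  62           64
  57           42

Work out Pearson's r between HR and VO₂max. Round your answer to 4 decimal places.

0.2457

n = 8, Σx = 511, Σy = 385, Σx² = 32899, Σy² = 19235, Σxy = 24697
nΣxy − ΣxΣy = 197576 − 196735 = 841
nΣx² − (Σx)² = 263192 − 261121 = 2071; nΣy² − (Σy)² = 153880 − 148225 = 5655
r = 841 / √(2071 × 5655) = 841 / 3422.2076 ≈ 0.2457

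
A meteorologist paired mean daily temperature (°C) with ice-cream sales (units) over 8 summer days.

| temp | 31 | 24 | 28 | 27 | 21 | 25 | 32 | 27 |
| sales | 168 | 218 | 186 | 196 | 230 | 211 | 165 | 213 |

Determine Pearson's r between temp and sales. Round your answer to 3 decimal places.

n = 8, Σx = 215, Σy = 1587, Σx² = 5869, Σy² = 318775, Σxy = 42076
nΣxy − ΣxΣy = 336608 − 341205 = -4597
nΣx² − (Σx)² = 46952 − 46225 = 727; nΣy² − (Σy)² = 2550200 − 2518569 = 31631
r = -4597 / √(727 × 31631) = -4597 / 4795.3871 ≈ -0.959

-0.959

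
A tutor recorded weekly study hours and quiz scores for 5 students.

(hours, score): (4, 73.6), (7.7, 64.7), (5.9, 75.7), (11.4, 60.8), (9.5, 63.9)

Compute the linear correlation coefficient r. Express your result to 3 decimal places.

n = 5, Σx = 38.5, Σy = 338.7, Σx² = 330.31, Σy² = 23113.39, Σxy = 2539.39
nΣxy − ΣxΣy = 12696.95 − 13039.95 = -343
nΣx² − (Σx)² = 1651.55 − 1482.25 = 169.3; nΣy² − (Σy)² = 115566.95 − 114717.69 = 849.26
r = -343 / √(169.3 × 849.26) = -343 / 379.1830 ≈ -0.905

-0.905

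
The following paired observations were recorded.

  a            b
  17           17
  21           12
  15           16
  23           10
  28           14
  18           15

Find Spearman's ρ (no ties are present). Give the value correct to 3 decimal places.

-0.771

Rank a: 2, 4, 1, 5, 6, 3
Rank b: 6, 2, 5, 1, 3, 4
d = rank(a) − rank(b): -4, 2, -4, 4, 3, -1; Σd² = 62
ρ = 1 − 6Σd² / [n(n²−1)] = 1 − 6×62 / (6×35) = 1 − 372/210 ≈ -0.771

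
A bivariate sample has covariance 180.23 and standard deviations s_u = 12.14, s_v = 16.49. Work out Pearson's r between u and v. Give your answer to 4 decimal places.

0.9003

r = Cov(u,v) / (s_u · s_v) = 180.23 / (12.14 × 16.49)
  = 180.23 / 200.1886 ≈ 0.9003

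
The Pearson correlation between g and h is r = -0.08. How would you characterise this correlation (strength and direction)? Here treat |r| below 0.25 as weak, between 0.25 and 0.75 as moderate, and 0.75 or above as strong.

weak negative

r = -0.08 < 0 so the relationship is negative.
|r| = 0.08, which falls in the weak range.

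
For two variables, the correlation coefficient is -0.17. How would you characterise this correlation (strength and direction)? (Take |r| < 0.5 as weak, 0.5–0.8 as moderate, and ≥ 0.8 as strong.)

r = -0.17 < 0 so the relationship is negative.
|r| = 0.17, which falls in the weak range.

weak negative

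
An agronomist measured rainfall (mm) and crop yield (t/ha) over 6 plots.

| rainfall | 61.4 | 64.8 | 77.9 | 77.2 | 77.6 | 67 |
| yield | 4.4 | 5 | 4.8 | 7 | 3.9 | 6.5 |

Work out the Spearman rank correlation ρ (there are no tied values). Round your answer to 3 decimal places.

Rank rainfall: 1, 2, 6, 4, 5, 3
Rank yield: 2, 4, 3, 6, 1, 5
d = rank(rainfall) − rank(yield): -1, -2, 3, -2, 4, -2; Σd² = 38
ρ = 1 − 6Σd² / [n(n²−1)] = 1 − 6×38 / (6×35) = 1 − 228/210 ≈ -0.086

-0.086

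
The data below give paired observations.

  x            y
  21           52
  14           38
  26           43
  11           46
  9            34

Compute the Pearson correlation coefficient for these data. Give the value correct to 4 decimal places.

0.5197

n = 5, Σx = 81, Σy = 213, Σx² = 1515, Σy² = 9269, Σxy = 3554
nΣxy − ΣxΣy = 17770 − 17253 = 517
nΣx² − (Σx)² = 7575 − 6561 = 1014; nΣy² − (Σy)² = 46345 − 45369 = 976
r = 517 / √(1014 × 976) = 517 / 994.8186 ≈ 0.5197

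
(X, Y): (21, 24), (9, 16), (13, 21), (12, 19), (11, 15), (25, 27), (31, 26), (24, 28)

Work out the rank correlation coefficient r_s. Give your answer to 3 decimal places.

0.881

Rank X: 5, 1, 4, 3, 2, 7, 8, 6
Rank Y: 5, 2, 4, 3, 1, 7, 6, 8
d = rank(X) − rank(Y): 0, -1, 0, 0, 1, 0, 2, -2; Σd² = 10
ρ = 1 − 6Σd² / [n(n²−1)] = 1 − 6×10 / (8×63) = 1 − 60/504 ≈ 0.881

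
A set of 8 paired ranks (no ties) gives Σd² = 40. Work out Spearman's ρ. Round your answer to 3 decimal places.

0.524

ρ = 1 − 6Σd² / [n(n²−1)] = 1 − 6×40 / (8×63)
  = 1 − 240/504 = 1 − 0.4762 ≈ 0.524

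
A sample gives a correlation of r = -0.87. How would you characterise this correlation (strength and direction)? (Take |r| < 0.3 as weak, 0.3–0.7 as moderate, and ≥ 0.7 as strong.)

strong negative

r = -0.87 < 0 so the relationship is negative.
|r| = 0.87, which falls in the strong range.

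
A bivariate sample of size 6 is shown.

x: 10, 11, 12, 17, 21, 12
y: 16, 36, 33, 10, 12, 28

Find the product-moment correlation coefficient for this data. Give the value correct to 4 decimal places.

-0.6576

n = 6, Σx = 83, Σy = 135, Σx² = 1239, Σy² = 3669, Σxy = 1710
nΣxy − ΣxΣy = 10260 − 11205 = -945
nΣx² − (Σx)² = 7434 − 6889 = 545; nΣy² − (Σy)² = 22014 − 18225 = 3789
r = -945 / √(545 × 3789) = -945 / 1437.0125 ≈ -0.6576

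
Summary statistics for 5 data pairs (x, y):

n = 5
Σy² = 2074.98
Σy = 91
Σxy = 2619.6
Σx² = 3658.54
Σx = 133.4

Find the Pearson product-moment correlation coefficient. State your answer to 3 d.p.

r = (nΣxy − ΣxΣy) / √[(nΣx² − (Σx)²)(nΣy² − (Σy)²)]
Numerator: 5×2619.6 − 133.4×91 = 958.6
Denominator: √[(18292.7 − 17795.56)(10374.9 − 8281)] = √[497.14 × 2093.9] = 1020.2752
r = 958.6 / 1020.2752 ≈ 0.940

0.940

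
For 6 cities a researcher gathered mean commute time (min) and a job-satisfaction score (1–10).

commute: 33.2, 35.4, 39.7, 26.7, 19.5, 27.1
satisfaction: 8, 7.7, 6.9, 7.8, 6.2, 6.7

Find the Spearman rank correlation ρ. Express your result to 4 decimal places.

Rank commute: 4, 5, 6, 2, 1, 3
Rank satisfaction: 6, 4, 3, 5, 1, 2
d = rank(commute) − rank(satisfaction): -2, 1, 3, -3, 0, 1; Σd² = 24
ρ = 1 − 6Σd² / [n(n²−1)] = 1 − 6×24 / (6×35) = 1 − 144/210 ≈ 0.3143

0.3143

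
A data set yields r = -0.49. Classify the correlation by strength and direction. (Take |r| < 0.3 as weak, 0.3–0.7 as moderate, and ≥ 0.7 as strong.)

r = -0.49 < 0 so the relationship is negative.
|r| = 0.49, which falls in the moderate range.

moderate negative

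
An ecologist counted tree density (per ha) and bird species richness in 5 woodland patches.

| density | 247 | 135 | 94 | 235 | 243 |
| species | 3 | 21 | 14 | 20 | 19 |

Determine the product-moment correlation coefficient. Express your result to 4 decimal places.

-0.2276

n = 5, Σx = 954, Σy = 77, Σx² = 202344, Σy² = 1407, Σxy = 14209
nΣxy − ΣxΣy = 71045 − 73458 = -2413
nΣx² − (Σx)² = 1011720 − 910116 = 101604; nΣy² − (Σy)² = 7035 − 5929 = 1106
r = -2413 / √(101604 × 1106) = -2413 / 10600.6615 ≈ -0.2276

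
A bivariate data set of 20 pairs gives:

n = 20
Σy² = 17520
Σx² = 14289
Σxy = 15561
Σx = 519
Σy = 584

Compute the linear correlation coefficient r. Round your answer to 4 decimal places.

r = (nΣxy − ΣxΣy) / √[(nΣx² − (Σx)²)(nΣy² − (Σy)²)]
Numerator: 20×15561 − 519×584 = 8124
Denominator: √[(285780 − 269361)(350400 − 341056)] = √[16419 × 9344] = 12386.2479
r = 8124 / 12386.2479 ≈ 0.6559

0.6559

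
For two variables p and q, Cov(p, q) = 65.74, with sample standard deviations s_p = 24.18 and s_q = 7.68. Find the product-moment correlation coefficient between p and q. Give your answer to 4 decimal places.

r = Cov(p,q) / (s_p · s_q) = 65.74 / (24.18 × 7.68)
  = 65.74 / 185.7024 ≈ 0.3540

0.3540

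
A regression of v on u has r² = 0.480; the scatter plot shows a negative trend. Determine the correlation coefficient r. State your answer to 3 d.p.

|r| = √0.480 = 0.693
The association is negative, so r = −0.693.

-0.693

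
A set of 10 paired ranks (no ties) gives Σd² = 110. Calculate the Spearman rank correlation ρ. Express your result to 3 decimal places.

0.333

ρ = 1 − 6Σd² / [n(n²−1)] = 1 − 6×110 / (10×99)
  = 1 − 660/990 = 1 − 0.6667 ≈ 0.333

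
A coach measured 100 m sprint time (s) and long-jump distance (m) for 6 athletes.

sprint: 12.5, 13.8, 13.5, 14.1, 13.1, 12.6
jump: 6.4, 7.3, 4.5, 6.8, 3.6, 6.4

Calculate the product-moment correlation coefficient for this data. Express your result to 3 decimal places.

0.179

n = 6, Σx = 79.6, Σy = 35, Σx² = 1058.12, Σy² = 214.66, Σxy = 465.17
nΣxy − ΣxΣy = 2791.02 − 2786 = 5.02
nΣx² − (Σx)² = 6348.72 − 6336.16 = 12.56; nΣy² − (Σy)² = 1287.96 − 1225 = 62.96
r = 5.02 / √(12.56 × 62.96) = 5.02 / 28.1208 ≈ 0.179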